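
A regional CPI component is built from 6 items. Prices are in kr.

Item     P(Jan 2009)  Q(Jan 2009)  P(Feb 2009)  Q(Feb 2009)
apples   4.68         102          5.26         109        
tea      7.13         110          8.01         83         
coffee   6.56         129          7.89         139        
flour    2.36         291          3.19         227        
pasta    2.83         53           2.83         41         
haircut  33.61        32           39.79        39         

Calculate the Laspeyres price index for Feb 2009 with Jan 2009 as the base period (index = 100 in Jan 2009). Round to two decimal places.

Laspeyres price index uses base-period quantities as weights.
ΣP(Feb 2009)·Q(Jan 2009) = 5.26×102 + 8.01×110 + 7.89×129 + 3.19×291 + 2.83×53 + 39.79×32 = 536.52 + 881.1 + 1017.81 + 928.29 + 149.99 + 1273.28 = 4786.99
ΣP(Jan 2009)·Q(Jan 2009) = 4.68×102 + 7.13×110 + 6.56×129 + 2.36×291 + 2.83×53 + 33.61×32 = 477.36 + 784.3 + 846.24 + 686.76 + 149.99 + 1075.52 = 4020.17
Index = 4786.99 / 4020.17 × 100 = 119.0743

119.07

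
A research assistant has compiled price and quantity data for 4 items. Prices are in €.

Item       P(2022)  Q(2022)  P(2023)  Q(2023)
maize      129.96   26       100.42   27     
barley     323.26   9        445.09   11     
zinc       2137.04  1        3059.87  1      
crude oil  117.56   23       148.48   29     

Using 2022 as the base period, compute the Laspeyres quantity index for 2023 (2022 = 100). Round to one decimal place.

Laspeyres quantity index uses base-period prices as weights.
ΣP(2022)·Q(2023) = 129.96×27 + 323.26×11 + 2137.04×1 + 117.56×29 = 3508.92 + 3555.86 + 2137.04 + 3409.24 = 12611.06
ΣP(2022)·Q(2022) = 129.96×26 + 323.26×9 + 2137.04×1 + 117.56×23 = 3378.96 + 2909.34 + 2137.04 + 2703.88 = 11129.22
Index = 12611.06 / 11129.22 × 100 = 113.3149

113.3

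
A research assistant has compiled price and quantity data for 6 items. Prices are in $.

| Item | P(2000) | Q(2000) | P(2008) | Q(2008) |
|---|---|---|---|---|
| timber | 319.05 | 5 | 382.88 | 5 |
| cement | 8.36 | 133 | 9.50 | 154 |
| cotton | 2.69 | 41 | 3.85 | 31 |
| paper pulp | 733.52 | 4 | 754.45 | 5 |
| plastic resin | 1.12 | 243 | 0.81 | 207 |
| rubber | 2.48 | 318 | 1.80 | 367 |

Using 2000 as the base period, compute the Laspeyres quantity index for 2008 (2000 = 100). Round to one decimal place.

114.1

Laspeyres quantity index uses base-period prices as weights.
ΣP(2000)·Q(2008) = 319.05×5 + 8.36×154 + 2.69×31 + 733.52×5 + 1.12×207 + 2.48×367 = 1595.25 + 1287.44 + 83.39 + 3667.6 + 231.84 + 910.16 = 7775.68
ΣP(2000)·Q(2000) = 319.05×5 + 8.36×133 + 2.69×41 + 733.52×4 + 1.12×243 + 2.48×318 = 1595.25 + 1111.88 + 110.29 + 2934.08 + 272.16 + 788.64 = 6812.3
Index = 7775.68 / 6812.3 × 100 = 114.1418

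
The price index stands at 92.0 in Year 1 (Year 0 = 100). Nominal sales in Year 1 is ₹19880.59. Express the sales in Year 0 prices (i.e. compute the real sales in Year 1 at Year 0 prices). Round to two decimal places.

Real = Nominal ÷ (Index/100) = 19880.59 ÷ (92.0/100)
     = 19880.59 ÷ 0.920 = 21609.3370

21609.34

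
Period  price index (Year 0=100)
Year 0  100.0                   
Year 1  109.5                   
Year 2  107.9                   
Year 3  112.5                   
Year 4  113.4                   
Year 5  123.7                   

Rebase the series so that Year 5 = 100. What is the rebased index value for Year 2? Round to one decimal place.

Rebased(Year 2) = 107.9 / 123.7 × 100 = 87.2272

87.2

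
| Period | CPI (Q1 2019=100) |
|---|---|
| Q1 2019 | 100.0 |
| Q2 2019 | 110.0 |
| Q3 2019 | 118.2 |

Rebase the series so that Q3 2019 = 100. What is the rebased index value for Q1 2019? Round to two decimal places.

84.60

Rebased(Q1 2019) = 100.0 / 118.2 × 100 = 84.6024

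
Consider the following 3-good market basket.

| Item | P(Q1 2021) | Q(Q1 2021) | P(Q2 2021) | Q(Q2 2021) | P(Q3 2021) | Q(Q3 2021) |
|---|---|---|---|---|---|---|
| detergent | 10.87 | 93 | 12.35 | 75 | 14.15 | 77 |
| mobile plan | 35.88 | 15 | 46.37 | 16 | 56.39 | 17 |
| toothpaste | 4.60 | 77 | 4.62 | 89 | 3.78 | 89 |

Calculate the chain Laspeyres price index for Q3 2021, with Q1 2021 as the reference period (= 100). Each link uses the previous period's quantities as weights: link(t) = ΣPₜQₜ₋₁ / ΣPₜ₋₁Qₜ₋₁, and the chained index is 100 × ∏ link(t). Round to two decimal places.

127.84

Link Q1 2021→Q2 2021:
ΣP(Q2 2021)Q(Q1 2021) = 12.35×93 + 46.37×15 + 4.62×77 = 1148.55 + 695.55 + 355.74 = 2199.84
ΣP(Q1 2021)Q(Q1 2021) = 10.87×93 + 35.88×15 + 4.60×77 = 1010.91 + 538.2 + 354.2 = 1903.31
link = 2199.84/1903.31 = 1.155797
Link Q2 2021→Q3 2021:
ΣP(Q3 2021)Q(Q2 2021) = 14.15×75 + 56.39×16 + 3.78×89 = 1061.25 + 902.24 + 336.42 = 2299.91
ΣP(Q2 2021)Q(Q2 2021) = 12.35×75 + 46.37×16 + 4.62×89 = 926.25 + 741.92 + 411.18 = 2079.35
link = 2299.91/2079.35 = 1.106072
Chained index = 100 × 1.155797 × 1.106072 = 127.8394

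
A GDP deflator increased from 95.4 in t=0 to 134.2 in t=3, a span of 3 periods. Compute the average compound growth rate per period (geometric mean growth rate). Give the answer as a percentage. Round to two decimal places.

12.05%

Growth factor = (134.2/95.4)^(1/3) = (1.406709)^(1/3) = 1.120473
Growth rate = 1.120473 − 1 = 0.120473 = 12.0473%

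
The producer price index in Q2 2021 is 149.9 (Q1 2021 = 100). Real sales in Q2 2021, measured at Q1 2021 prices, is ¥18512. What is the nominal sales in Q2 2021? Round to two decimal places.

Nominal = Real × (Index/100) = 18512 × (149.9/100)
        = 18512 × 1.499 = 27749.4880

27749.49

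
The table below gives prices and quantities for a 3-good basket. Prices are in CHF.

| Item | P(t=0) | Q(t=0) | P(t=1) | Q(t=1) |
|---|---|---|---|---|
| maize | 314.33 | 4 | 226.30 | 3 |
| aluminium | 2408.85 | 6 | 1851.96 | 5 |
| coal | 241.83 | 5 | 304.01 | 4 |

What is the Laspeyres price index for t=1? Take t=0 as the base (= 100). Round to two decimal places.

Laspeyres price index uses base-period quantities as weights.
ΣP(t=1)·Q(t=0) = 226.30×4 + 1851.96×6 + 304.01×5 = 905.2 + 11111.76 + 1520.05 = 13537.01
ΣP(t=0)·Q(t=0) = 314.33×4 + 2408.85×6 + 241.83×5 = 1257.32 + 14453.1 + 1209.15 = 16919.57
Index = 13537.01 / 16919.57 × 100 = 80.0080

80.01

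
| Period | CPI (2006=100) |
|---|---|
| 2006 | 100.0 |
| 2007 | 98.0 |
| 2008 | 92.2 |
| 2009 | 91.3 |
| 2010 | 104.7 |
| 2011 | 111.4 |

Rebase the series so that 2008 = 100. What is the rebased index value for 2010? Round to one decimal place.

113.6

Rebased(2010) = 104.7 / 92.2 × 100 = 113.5575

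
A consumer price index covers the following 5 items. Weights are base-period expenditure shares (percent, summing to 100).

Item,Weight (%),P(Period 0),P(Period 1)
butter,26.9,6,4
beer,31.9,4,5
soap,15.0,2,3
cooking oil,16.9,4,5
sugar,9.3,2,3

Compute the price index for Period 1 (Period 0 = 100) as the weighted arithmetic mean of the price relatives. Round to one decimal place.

115.4

butter: 26.9 × (4/6) = 26.9 × 0.666667 = 17.9333
beer: 31.9 × (5/4) = 31.9 × 1.250000 = 39.8750
soap: 15.0 × (3/2) = 15.0 × 1.500000 = 22.5000
cooking oil: 16.9 × (5/4) = 16.9 × 1.250000 = 21.1250
sugar: 9.3 × (3/2) = 9.3 × 1.500000 = 13.9500
Index = Σ wᵢ·(p₁ᵢ/p₀ᵢ) = 17.9333 + 39.8750 + 22.5000 + 21.1250 + 13.9500 = 115.3833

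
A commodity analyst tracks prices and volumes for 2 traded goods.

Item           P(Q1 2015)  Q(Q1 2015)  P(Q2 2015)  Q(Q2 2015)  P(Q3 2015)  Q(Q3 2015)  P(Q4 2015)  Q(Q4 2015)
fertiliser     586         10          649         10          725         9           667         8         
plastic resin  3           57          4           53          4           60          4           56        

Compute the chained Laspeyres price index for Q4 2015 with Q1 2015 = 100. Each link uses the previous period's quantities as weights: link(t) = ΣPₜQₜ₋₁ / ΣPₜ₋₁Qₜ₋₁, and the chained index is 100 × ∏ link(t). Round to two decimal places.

Link Q1 2015→Q2 2015:
ΣP(Q2 2015)Q(Q1 2015) = 649×10 + 4×57 = 6490 + 228 = 6718
ΣP(Q1 2015)Q(Q1 2015) = 586×10 + 3×57 = 5860 + 171 = 6031
link = 6718/6031 = 1.113911
Link Q2 2015→Q3 2015:
ΣP(Q3 2015)Q(Q2 2015) = 725×10 + 4×53 = 7250 + 212 = 7462
ΣP(Q2 2015)Q(Q2 2015) = 649×10 + 4×53 = 6490 + 212 = 6702
link = 7462/6702 = 1.113399
Link Q3 2015→Q4 2015:
ΣP(Q4 2015)Q(Q3 2015) = 667×9 + 4×60 = 6003 + 240 = 6243
ΣP(Q3 2015)Q(Q3 2015) = 725×9 + 4×60 = 6525 + 240 = 6765
link = 6243/6765 = 0.922838
Chained index = 100 × 1.113911 × 1.113399 × 0.922838 = 114.4530

114.45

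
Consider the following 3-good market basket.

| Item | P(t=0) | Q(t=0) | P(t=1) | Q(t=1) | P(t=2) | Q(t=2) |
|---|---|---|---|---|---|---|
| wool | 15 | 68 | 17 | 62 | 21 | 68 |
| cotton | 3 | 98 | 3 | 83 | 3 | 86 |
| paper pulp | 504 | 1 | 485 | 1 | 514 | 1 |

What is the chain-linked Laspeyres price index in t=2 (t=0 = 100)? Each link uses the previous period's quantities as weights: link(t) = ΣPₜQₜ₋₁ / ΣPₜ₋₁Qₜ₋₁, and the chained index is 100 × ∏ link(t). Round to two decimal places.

122.92

Link t=0→t=1:
ΣP(t=1)Q(t=0) = 17×68 + 3×98 + 485×1 = 1156 + 294 + 485 = 1935
ΣP(t=0)Q(t=0) = 15×68 + 3×98 + 504×1 = 1020 + 294 + 504 = 1818
link = 1935/1818 = 1.064356
Link t=1→t=2:
ΣP(t=2)Q(t=1) = 21×62 + 3×83 + 514×1 = 1302 + 249 + 514 = 2065
ΣP(t=1)Q(t=1) = 17×62 + 3×83 + 485×1 = 1054 + 249 + 485 = 1788
link = 2065/1788 = 1.154922
Chained index = 100 × 1.064356 × 1.154922 = 122.9248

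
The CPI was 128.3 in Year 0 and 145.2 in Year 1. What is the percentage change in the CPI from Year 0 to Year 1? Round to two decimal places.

13.17%

Change = (145.2 − 128.3) / 128.3 × 100
       = 16.9 / 128.3 × 100 = 13.1723%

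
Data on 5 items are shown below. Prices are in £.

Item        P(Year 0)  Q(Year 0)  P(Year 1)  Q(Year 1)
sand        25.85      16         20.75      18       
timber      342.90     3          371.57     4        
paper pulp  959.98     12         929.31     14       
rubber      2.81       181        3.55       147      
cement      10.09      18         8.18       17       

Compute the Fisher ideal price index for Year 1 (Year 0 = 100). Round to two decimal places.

97.99

Laspeyres component (base-period weights):
ΣP(Year 1)Q(Year 0) = 20.75×16 + 371.57×3 + 929.31×12 + 3.55×181 + 8.18×18 = 332 + 1114.71 + 11151.72 + 642.55 + 147.24 = 13388.22
ΣP(Year 0)Q(Year 0) = 25.85×16 + 342.90×3 + 959.98×12 + 2.81×181 + 10.09×18 = 413.6 + 1028.7 + 11519.76 + 508.61 + 181.62 = 13652.29
L = 13388.22 / 13652.29 × 100 = 98.0657
Paasche component (current-period weights):
ΣP(Year 1)Q(Year 1) = 20.75×18 + 371.57×4 + 929.31×14 + 3.55×147 + 8.18×17 = 373.5 + 1486.28 + 13010.34 + 521.85 + 139.06 = 15531.03
ΣP(Year 0)Q(Year 1) = 25.85×18 + 342.90×4 + 959.98×14 + 2.81×147 + 10.09×17 = 465.3 + 1371.6 + 13439.72 + 413.07 + 171.53 = 15861.22
P = 15531.03 / 15861.22 × 100 = 97.9183
Fisher = √(L × P) = √(98.0657 × 97.9183) = 97.9920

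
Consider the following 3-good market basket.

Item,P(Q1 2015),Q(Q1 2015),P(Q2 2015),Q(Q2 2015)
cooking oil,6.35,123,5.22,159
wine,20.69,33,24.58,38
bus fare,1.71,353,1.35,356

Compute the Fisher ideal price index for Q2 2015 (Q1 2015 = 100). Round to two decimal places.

93.34

Laspeyres component (base-period weights):
ΣP(Q2 2015)Q(Q1 2015) = 5.22×123 + 24.58×33 + 1.35×353 = 642.06 + 811.14 + 476.55 = 1929.75
ΣP(Q1 2015)Q(Q1 2015) = 6.35×123 + 20.69×33 + 1.71×353 = 781.05 + 682.77 + 603.63 = 2067.45
L = 1929.75 / 2067.45 × 100 = 93.3396
Paasche component (current-period weights):
ΣP(Q2 2015)Q(Q2 2015) = 5.22×159 + 24.58×38 + 1.35×356 = 829.98 + 934.04 + 480.6 = 2244.62
ΣP(Q1 2015)Q(Q2 2015) = 6.35×159 + 20.69×38 + 1.71×356 = 1009.65 + 786.22 + 608.76 = 2404.63
P = 2244.62 / 2404.63 × 100 = 93.3458
Fisher = √(L × P) = √(93.3396 × 93.3458) = 93.3427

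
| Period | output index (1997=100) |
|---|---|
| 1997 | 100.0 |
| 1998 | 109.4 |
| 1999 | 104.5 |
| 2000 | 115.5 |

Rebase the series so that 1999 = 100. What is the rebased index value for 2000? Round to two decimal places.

Rebased(2000) = 115.5 / 104.5 × 100 = 110.5263

110.53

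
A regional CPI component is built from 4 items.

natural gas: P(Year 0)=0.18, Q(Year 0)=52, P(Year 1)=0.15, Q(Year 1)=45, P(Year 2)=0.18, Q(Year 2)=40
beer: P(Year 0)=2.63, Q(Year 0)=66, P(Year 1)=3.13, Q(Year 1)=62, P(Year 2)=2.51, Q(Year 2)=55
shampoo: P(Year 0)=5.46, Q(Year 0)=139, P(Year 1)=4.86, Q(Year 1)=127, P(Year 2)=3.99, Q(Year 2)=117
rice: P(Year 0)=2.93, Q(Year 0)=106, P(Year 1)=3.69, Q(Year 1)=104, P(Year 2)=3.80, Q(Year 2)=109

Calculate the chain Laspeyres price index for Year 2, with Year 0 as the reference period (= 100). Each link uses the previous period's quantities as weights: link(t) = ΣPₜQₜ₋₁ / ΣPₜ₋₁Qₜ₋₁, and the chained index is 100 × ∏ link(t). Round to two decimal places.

90.70

Link Year 0→Year 1:
ΣP(Year 1)Q(Year 0) = 0.15×52 + 3.13×66 + 4.86×139 + 3.69×106 = 7.8 + 206.58 + 675.54 + 391.14 = 1281.06
ΣP(Year 0)Q(Year 0) = 0.18×52 + 2.63×66 + 5.46×139 + 2.93×106 = 9.36 + 173.58 + 758.94 + 310.58 = 1252.46
link = 1281.06/1252.46 = 1.022835
Link Year 1→Year 2:
ΣP(Year 2)Q(Year 1) = 0.18×45 + 2.51×62 + 3.99×127 + 3.80×104 = 8.1 + 155.62 + 506.73 + 395.2 = 1065.65
ΣP(Year 1)Q(Year 1) = 0.15×45 + 3.13×62 + 4.86×127 + 3.69×104 = 6.75 + 194.06 + 617.22 + 383.76 = 1201.79
link = 1065.65/1201.79 = 0.886719
Chained index = 100 × 1.022835 × 0.886719 = 90.6967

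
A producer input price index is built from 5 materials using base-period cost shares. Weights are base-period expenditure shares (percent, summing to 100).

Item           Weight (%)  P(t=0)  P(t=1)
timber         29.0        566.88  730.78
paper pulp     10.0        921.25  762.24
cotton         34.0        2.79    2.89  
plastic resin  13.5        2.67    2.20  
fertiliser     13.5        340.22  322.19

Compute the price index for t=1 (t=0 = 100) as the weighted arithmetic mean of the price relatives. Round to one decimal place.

timber: 29.0 × (730.78/566.88) = 29.0 × 1.289126 = 37.3847
paper pulp: 10.0 × (762.24/921.25) = 10.0 × 0.827398 = 8.2740
cotton: 34.0 × (2.89/2.79) = 34.0 × 1.035842 = 35.2186
plastic resin: 13.5 × (2.20/2.67) = 13.5 × 0.823970 = 11.1236
fertiliser: 13.5 × (322.19/340.22) = 13.5 × 0.947005 = 12.7846
Index = Σ wᵢ·(p₁ᵢ/p₀ᵢ) = 37.3847 + 8.2740 + 35.2186 + 11.1236 + 12.7846 = 104.7854

104.8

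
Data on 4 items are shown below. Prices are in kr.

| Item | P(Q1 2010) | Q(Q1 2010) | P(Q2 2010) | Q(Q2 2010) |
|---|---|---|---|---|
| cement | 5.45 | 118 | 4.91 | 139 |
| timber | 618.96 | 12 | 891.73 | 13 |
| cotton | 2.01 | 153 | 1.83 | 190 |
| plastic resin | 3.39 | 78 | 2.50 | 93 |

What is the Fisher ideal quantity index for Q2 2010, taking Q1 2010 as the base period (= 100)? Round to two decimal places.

Laspeyres component (base-period weights):
ΣP(Q1 2010)Q(Q2 2010) = 5.45×139 + 618.96×13 + 2.01×190 + 3.39×93 = 757.55 + 8046.48 + 381.9 + 315.27 = 9501.2
ΣP(Q1 2010)Q(Q1 2010) = 5.45×118 + 618.96×12 + 2.01×153 + 3.39×78 = 643.1 + 7427.52 + 307.53 + 264.42 = 8642.57
L = 9501.2 / 8642.57 × 100 = 109.9349
Paasche component (current-period weights):
ΣP(Q2 2010)Q(Q2 2010) = 4.91×139 + 891.73×13 + 1.83×190 + 2.50×93 = 682.49 + 11592.49 + 347.7 + 232.5 = 12855.18
ΣP(Q2 2010)Q(Q1 2010) = 4.91×118 + 891.73×12 + 1.83×153 + 2.50×78 = 579.38 + 10700.76 + 279.99 + 195 = 11755.13
P = 12855.18 / 11755.13 × 100 = 109.3580
Fisher = √(L × P) = √(109.9349 × 109.3580) = 109.6461

109.65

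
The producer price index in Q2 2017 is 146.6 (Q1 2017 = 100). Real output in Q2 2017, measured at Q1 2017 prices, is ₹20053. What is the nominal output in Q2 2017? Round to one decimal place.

29397.7

Nominal = Real × (Index/100) = 20053 × (146.6/100)
        = 20053 × 1.466 = 29397.6980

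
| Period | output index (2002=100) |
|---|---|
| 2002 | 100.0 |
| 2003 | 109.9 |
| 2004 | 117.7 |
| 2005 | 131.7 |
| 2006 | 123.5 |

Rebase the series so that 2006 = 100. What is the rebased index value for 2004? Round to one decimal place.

Rebased(2004) = 117.7 / 123.5 × 100 = 95.3036

95.3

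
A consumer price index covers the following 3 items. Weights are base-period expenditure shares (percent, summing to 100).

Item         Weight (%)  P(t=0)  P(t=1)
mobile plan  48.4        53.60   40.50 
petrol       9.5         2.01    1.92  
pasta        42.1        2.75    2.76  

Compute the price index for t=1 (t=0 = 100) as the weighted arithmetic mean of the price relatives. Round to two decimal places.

87.90

mobile plan: 48.4 × (40.50/53.60) = 48.4 × 0.755597 = 36.5709
petrol: 9.5 × (1.92/2.01) = 9.5 × 0.955224 = 9.0746
pasta: 42.1 × (2.76/2.75) = 42.1 × 1.003636 = 42.2531
Index = Σ wᵢ·(p₁ᵢ/p₀ᵢ) = 36.5709 + 9.0746 + 42.2531 = 87.8986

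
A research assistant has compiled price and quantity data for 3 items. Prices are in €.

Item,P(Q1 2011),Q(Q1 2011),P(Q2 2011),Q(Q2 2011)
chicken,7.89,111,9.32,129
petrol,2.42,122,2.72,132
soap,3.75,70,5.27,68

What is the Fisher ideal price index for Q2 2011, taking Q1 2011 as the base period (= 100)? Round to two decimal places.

120.81

Laspeyres component (base-period weights):
ΣP(Q2 2011)Q(Q1 2011) = 9.32×111 + 2.72×122 + 5.27×70 = 1034.52 + 331.84 + 368.9 = 1735.26
ΣP(Q1 2011)Q(Q1 2011) = 7.89×111 + 2.42×122 + 3.75×70 = 875.79 + 295.24 + 262.5 = 1433.53
L = 1735.26 / 1433.53 × 100 = 121.0480
Paasche component (current-period weights):
ΣP(Q2 2011)Q(Q2 2011) = 9.32×129 + 2.72×132 + 5.27×68 = 1202.28 + 359.04 + 358.36 = 1919.68
ΣP(Q1 2011)Q(Q2 2011) = 7.89×129 + 2.42×132 + 3.75×68 = 1017.81 + 319.44 + 255 = 1592.25
P = 1919.68 / 1592.25 × 100 = 120.5640
Fisher = √(L × P) = √(121.0480 × 120.5640) = 120.8058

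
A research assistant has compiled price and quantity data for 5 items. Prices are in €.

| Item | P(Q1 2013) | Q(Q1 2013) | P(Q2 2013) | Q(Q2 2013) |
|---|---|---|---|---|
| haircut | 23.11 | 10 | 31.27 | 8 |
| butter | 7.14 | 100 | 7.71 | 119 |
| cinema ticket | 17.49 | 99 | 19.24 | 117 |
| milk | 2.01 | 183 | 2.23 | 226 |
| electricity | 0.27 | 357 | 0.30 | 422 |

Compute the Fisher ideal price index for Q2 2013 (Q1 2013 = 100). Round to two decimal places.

Laspeyres component (base-period weights):
ΣP(Q2 2013)Q(Q1 2013) = 31.27×10 + 7.71×100 + 19.24×99 + 2.23×183 + 0.30×357 = 312.7 + 771 + 1904.76 + 408.09 + 107.1 = 3503.65
ΣP(Q1 2013)Q(Q1 2013) = 23.11×10 + 7.14×100 + 17.49×99 + 2.01×183 + 0.27×357 = 231.1 + 714 + 1731.51 + 367.83 + 96.39 = 3140.83
L = 3503.65 / 3140.83 × 100 = 111.5517
Paasche component (current-period weights):
ΣP(Q2 2013)Q(Q2 2013) = 31.27×8 + 7.71×119 + 19.24×117 + 2.23×226 + 0.30×422 = 250.16 + 917.49 + 2251.08 + 503.98 + 126.6 = 4049.31
ΣP(Q1 2013)Q(Q2 2013) = 23.11×8 + 7.14×119 + 17.49×117 + 2.01×226 + 0.27×422 = 184.88 + 849.66 + 2046.33 + 454.26 + 113.94 = 3649.07
P = 4049.31 / 3649.07 × 100 = 110.9683
Fisher = √(L × P) = √(111.5517 × 110.9683) = 111.2596

111.26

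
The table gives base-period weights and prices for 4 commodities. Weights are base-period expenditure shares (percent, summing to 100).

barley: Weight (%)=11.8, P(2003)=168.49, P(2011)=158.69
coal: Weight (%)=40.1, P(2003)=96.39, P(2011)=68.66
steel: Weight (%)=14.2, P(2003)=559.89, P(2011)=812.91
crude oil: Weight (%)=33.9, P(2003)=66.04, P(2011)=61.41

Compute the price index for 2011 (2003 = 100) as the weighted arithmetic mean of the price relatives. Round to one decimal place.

91.8

barley: 11.8 × (158.69/168.49) = 11.8 × 0.941836 = 11.1137
coal: 40.1 × (68.66/96.39) = 40.1 × 0.712315 = 28.5638
steel: 14.2 × (812.91/559.89) = 14.2 × 1.451910 = 20.6171
crude oil: 33.9 × (61.41/66.04) = 33.9 × 0.929891 = 31.5233
Index = Σ wᵢ·(p₁ᵢ/p₀ᵢ) = 11.1137 + 28.5638 + 20.6171 + 31.5233 = 91.8179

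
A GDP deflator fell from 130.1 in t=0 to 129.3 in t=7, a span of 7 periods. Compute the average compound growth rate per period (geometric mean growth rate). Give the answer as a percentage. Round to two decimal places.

-0.09%

Growth factor = (129.3/130.1)^(1/7) = (0.993851)^(1/7) = 0.999119
Growth rate = 0.999119 − 1 = -0.000881 = -0.0881%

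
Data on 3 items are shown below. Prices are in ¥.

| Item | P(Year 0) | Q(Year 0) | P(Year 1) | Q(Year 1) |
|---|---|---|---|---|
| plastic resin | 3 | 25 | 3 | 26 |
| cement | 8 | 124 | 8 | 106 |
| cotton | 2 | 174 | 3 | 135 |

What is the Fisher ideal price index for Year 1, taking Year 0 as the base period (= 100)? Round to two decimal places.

111.79

Laspeyres component (base-period weights):
ΣP(Year 1)Q(Year 0) = 3×25 + 8×124 + 3×174 = 75 + 992 + 522 = 1589
ΣP(Year 0)Q(Year 0) = 3×25 + 8×124 + 2×174 = 75 + 992 + 348 = 1415
L = 1589 / 1415 × 100 = 112.2968
Paasche component (current-period weights):
ΣP(Year 1)Q(Year 1) = 3×26 + 8×106 + 3×135 = 78 + 848 + 405 = 1331
ΣP(Year 0)Q(Year 1) = 3×26 + 8×106 + 2×135 = 78 + 848 + 270 = 1196
P = 1331 / 1196 × 100 = 111.2876
Fisher = √(L × P) = √(112.2968 × 111.2876) = 111.7911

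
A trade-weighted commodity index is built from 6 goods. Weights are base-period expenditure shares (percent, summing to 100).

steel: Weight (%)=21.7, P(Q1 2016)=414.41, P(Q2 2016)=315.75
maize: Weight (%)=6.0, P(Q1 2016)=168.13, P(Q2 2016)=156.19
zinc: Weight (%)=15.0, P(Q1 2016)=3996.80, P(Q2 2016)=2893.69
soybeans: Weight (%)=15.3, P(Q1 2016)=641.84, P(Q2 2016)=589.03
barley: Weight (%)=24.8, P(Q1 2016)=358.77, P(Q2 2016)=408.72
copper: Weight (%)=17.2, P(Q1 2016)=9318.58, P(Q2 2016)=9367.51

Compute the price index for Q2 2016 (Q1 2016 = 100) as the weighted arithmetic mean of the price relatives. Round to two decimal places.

steel: 21.7 × (315.75/414.41) = 21.7 × 0.761927 = 16.5338
maize: 6.0 × (156.19/168.13) = 6.0 × 0.928984 = 5.5739
zinc: 15.0 × (2893.69/3996.80) = 15.0 × 0.724002 = 10.8600
soybeans: 15.3 × (589.03/641.84) = 15.3 × 0.917721 = 14.0411
barley: 24.8 × (408.72/358.77) = 24.8 × 1.139226 = 28.2528
copper: 17.2 × (9367.51/9318.58) = 17.2 × 1.005251 = 17.2903
Index = Σ wᵢ·(p₁ᵢ/p₀ᵢ) = 16.5338 + 5.5739 + 10.8600 + 14.0411 + 28.2528 + 17.2903 = 92.5520

92.55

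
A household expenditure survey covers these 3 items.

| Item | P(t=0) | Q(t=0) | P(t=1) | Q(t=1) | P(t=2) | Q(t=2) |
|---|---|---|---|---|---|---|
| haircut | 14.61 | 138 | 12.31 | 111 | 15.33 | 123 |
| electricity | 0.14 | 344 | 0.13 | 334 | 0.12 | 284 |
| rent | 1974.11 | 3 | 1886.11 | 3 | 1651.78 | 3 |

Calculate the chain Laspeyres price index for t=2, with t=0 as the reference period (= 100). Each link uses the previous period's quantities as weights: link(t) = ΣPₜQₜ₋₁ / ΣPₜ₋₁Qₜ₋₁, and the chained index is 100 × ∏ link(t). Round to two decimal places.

Link t=0→t=1:
ΣP(t=1)Q(t=0) = 12.31×138 + 0.13×344 + 1886.11×3 = 1698.78 + 44.72 + 5658.33 = 7401.83
ΣP(t=0)Q(t=0) = 14.61×138 + 0.14×344 + 1974.11×3 = 2016.18 + 48.16 + 5922.33 = 7986.67
link = 7401.83/7986.67 = 0.926773
Link t=1→t=2:
ΣP(t=2)Q(t=1) = 15.33×111 + 0.12×334 + 1651.78×3 = 1701.63 + 40.08 + 4955.34 = 6697.05
ΣP(t=1)Q(t=1) = 12.31×111 + 0.13×334 + 1886.11×3 = 1366.41 + 43.42 + 5658.33 = 7068.16
link = 6697.05/7068.16 = 0.947496
Chained index = 100 × 0.926773 × 0.947496 = 87.8113

87.81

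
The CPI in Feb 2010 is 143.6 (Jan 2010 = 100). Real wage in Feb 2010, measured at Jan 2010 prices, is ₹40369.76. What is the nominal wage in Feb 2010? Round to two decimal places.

57970.98

Nominal = Real × (Index/100) = 40369.76 × (143.6/100)
        = 40369.76 × 1.436 = 57970.9754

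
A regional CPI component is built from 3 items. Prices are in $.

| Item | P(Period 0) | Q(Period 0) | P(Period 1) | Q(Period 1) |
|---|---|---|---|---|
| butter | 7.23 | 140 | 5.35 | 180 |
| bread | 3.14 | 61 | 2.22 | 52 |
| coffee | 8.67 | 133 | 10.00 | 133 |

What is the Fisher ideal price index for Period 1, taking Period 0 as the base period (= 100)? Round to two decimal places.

Laspeyres component (base-period weights):
ΣP(Period 1)Q(Period 0) = 5.35×140 + 2.22×61 + 10.00×133 = 749 + 135.42 + 1330 = 2214.42
ΣP(Period 0)Q(Period 0) = 7.23×140 + 3.14×61 + 8.67×133 = 1012.2 + 191.54 + 1153.11 = 2356.85
L = 2214.42 / 2356.85 × 100 = 93.9568
Paasche component (current-period weights):
ΣP(Period 1)Q(Period 1) = 5.35×180 + 2.22×52 + 10.00×133 = 963 + 115.44 + 1330 = 2408.44
ΣP(Period 0)Q(Period 1) = 7.23×180 + 3.14×52 + 8.67×133 = 1301.4 + 163.28 + 1153.11 = 2617.79
P = 2408.44 / 2617.79 × 100 = 92.0028
Fisher = √(L × P) = √(93.9568 × 92.0028) = 92.9746

92.97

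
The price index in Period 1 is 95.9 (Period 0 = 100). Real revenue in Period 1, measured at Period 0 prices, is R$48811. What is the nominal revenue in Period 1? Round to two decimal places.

Nominal = Real × (Index/100) = 48811 × (95.9/100)
        = 48811 × 0.959 = 46809.7490

46809.75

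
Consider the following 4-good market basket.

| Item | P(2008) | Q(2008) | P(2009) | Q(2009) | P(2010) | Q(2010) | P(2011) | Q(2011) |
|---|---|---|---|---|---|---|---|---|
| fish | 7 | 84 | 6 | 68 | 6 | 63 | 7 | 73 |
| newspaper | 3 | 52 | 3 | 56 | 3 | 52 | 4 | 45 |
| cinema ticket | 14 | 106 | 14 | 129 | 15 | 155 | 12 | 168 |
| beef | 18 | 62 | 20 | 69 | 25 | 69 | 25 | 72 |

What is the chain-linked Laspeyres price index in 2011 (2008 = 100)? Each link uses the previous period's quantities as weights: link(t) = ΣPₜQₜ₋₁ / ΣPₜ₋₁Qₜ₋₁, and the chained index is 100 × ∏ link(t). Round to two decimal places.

Link 2008→2009:
ΣP(2009)Q(2008) = 6×84 + 3×52 + 14×106 + 20×62 = 504 + 156 + 1484 + 1240 = 3384
ΣP(2008)Q(2008) = 7×84 + 3×52 + 14×106 + 18×62 = 588 + 156 + 1484 + 1116 = 3344
link = 3384/3344 = 1.011962
Link 2009→2010:
ΣP(2010)Q(2009) = 6×68 + 3×56 + 15×129 + 25×69 = 408 + 168 + 1935 + 1725 = 4236
ΣP(2009)Q(2009) = 6×68 + 3×56 + 14×129 + 20×69 = 408 + 168 + 1806 + 1380 = 3762
link = 4236/3762 = 1.125997
Link 2010→2011:
ΣP(2011)Q(2010) = 7×63 + 4×52 + 12×155 + 25×69 = 441 + 208 + 1860 + 1725 = 4234
ΣP(2010)Q(2010) = 6×63 + 3×52 + 15×155 + 25×69 = 378 + 156 + 2325 + 1725 = 4584
link = 4234/4584 = 0.923647
Chained index = 100 × 1.011962 × 1.125997 × 0.923647 = 105.2465

105.25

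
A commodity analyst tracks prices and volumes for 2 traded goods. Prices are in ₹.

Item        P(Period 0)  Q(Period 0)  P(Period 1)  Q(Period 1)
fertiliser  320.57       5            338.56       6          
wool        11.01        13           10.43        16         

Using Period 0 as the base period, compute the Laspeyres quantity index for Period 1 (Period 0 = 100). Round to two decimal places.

Laspeyres quantity index uses base-period prices as weights.
ΣP(Period 0)·Q(Period 1) = 320.57×6 + 11.01×16 = 1923.42 + 176.16 = 2099.58
ΣP(Period 0)·Q(Period 0) = 320.57×5 + 11.01×13 = 1602.85 + 143.13 = 1745.98
Index = 2099.58 / 1745.98 × 100 = 120.2522

120.25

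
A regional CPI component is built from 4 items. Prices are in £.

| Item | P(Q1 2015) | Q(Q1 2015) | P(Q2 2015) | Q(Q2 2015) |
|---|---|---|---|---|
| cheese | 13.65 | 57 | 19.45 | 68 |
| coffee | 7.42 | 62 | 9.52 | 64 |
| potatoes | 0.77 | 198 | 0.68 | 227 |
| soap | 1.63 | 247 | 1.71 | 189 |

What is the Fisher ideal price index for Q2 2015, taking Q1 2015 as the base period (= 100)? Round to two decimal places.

126.78

Laspeyres component (base-period weights):
ΣP(Q2 2015)Q(Q1 2015) = 19.45×57 + 9.52×62 + 0.68×198 + 1.71×247 = 1108.65 + 590.24 + 134.64 + 422.37 = 2255.9
ΣP(Q1 2015)Q(Q1 2015) = 13.65×57 + 7.42×62 + 0.77×198 + 1.63×247 = 778.05 + 460.04 + 152.46 + 402.61 = 1793.16
L = 2255.9 / 1793.16 × 100 = 125.8058
Paasche component (current-period weights):
ΣP(Q2 2015)Q(Q2 2015) = 19.45×68 + 9.52×64 + 0.68×227 + 1.71×189 = 1322.6 + 609.28 + 154.36 + 323.19 = 2409.43
ΣP(Q1 2015)Q(Q2 2015) = 13.65×68 + 7.42×64 + 0.77×227 + 1.63×189 = 928.2 + 474.88 + 174.79 + 308.07 = 1885.94
P = 2409.43 / 1885.94 × 100 = 127.7575
Fisher = √(L × P) = √(125.8058 × 127.7575) = 126.7779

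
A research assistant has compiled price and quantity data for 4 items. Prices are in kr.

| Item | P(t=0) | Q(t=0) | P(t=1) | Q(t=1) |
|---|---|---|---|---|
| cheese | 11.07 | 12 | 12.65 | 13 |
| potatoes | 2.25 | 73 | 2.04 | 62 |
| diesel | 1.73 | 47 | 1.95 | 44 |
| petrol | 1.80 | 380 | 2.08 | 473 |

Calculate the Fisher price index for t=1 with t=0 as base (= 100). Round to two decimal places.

111.84

Laspeyres component (base-period weights):
ΣP(t=1)Q(t=0) = 12.65×12 + 2.04×73 + 1.95×47 + 2.08×380 = 151.8 + 148.92 + 91.65 + 790.4 = 1182.77
ΣP(t=0)Q(t=0) = 11.07×12 + 2.25×73 + 1.73×47 + 1.80×380 = 132.84 + 164.25 + 81.31 + 684 = 1062.4
L = 1182.77 / 1062.4 × 100 = 111.3300
Paasche component (current-period weights):
ΣP(t=1)Q(t=1) = 12.65×13 + 2.04×62 + 1.95×44 + 2.08×473 = 164.45 + 126.48 + 85.8 + 983.84 = 1360.57
ΣP(t=0)Q(t=1) = 11.07×13 + 2.25×62 + 1.73×44 + 1.80×473 = 143.91 + 139.5 + 76.12 + 851.4 = 1210.93
P = 1360.57 / 1210.93 × 100 = 112.3574
Fisher = √(L × P) = √(111.3300 × 112.3574) = 111.8425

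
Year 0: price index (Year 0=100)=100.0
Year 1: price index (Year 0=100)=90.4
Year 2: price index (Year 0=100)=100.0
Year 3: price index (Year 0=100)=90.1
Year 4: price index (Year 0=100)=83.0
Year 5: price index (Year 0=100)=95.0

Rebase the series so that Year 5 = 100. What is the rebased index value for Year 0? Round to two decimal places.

Rebased(Year 0) = 100.0 / 95.0 × 100 = 105.2632

105.26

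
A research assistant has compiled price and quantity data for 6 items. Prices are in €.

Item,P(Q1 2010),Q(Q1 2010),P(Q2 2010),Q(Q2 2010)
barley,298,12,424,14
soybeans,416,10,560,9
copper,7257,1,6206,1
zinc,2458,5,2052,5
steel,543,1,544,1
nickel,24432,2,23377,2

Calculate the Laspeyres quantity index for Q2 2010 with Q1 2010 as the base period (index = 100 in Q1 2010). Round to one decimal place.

Laspeyres quantity index uses base-period prices as weights.
ΣP(Q1 2010)·Q(Q2 2010) = 298×14 + 416×9 + 7257×1 + 2458×5 + 543×1 + 24432×2 = 4172 + 3744 + 7257 + 12290 + 543 + 48864 = 76870
ΣP(Q1 2010)·Q(Q1 2010) = 298×12 + 416×10 + 7257×1 + 2458×5 + 543×1 + 24432×2 = 3576 + 4160 + 7257 + 12290 + 543 + 48864 = 76690
Index = 76870 / 76690 × 100 = 100.2347

100.2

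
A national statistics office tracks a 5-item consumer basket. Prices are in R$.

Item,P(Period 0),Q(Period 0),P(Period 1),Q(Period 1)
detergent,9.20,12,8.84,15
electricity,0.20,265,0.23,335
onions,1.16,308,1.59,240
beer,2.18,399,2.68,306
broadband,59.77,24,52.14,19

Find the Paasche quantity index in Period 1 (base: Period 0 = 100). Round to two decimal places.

Paasche quantity index uses current-period prices as weights.
ΣP(Period 1)·Q(Period 1) = 8.84×15 + 0.23×335 + 1.59×240 + 2.68×306 + 52.14×19 = 132.6 + 77.05 + 381.6 + 820.08 + 990.66 = 2401.99
ΣP(Period 1)·Q(Period 0) = 8.84×12 + 0.23×265 + 1.59×308 + 2.68×399 + 52.14×24 = 106.08 + 60.95 + 489.72 + 1069.32 + 1251.36 = 2977.43
Index = 2401.99 / 2977.43 × 100 = 80.6733

80.67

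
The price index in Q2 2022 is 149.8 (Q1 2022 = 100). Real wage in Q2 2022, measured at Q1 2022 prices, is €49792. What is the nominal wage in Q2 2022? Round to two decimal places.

74588.42

Nominal = Real × (Index/100) = 49792 × (149.8/100)
        = 49792 × 1.498 = 74588.4160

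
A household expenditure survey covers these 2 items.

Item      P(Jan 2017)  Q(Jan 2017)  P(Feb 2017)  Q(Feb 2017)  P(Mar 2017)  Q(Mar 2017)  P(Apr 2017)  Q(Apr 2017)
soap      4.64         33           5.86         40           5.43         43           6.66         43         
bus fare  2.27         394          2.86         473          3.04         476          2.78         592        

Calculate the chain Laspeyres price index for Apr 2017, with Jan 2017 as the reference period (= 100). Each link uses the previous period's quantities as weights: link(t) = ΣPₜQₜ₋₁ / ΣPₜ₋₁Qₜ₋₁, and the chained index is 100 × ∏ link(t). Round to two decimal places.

Link Jan 2017→Feb 2017:
ΣP(Feb 2017)Q(Jan 2017) = 5.86×33 + 2.86×394 = 193.38 + 1126.84 = 1320.22
ΣP(Jan 2017)Q(Jan 2017) = 4.64×33 + 2.27×394 = 153.12 + 894.38 = 1047.5
link = 1320.22/1047.5 = 1.260353
Link Feb 2017→Mar 2017:
ΣP(Mar 2017)Q(Feb 2017) = 5.43×40 + 3.04×473 = 217.2 + 1437.92 = 1655.12
ΣP(Feb 2017)Q(Feb 2017) = 5.86×40 + 2.86×473 = 234.4 + 1352.78 = 1587.18
link = 1655.12/1587.18 = 1.042805
Link Mar 2017→Apr 2017:
ΣP(Apr 2017)Q(Mar 2017) = 6.66×43 + 2.78×476 = 286.38 + 1323.28 = 1609.66
ΣP(Mar 2017)Q(Mar 2017) = 5.43×43 + 3.04×476 = 233.49 + 1447.04 = 1680.53
link = 1609.66/1680.53 = 0.957829
Chained index = 100 × 1.260353 × 1.042805 × 0.957829 = 125.8877

125.89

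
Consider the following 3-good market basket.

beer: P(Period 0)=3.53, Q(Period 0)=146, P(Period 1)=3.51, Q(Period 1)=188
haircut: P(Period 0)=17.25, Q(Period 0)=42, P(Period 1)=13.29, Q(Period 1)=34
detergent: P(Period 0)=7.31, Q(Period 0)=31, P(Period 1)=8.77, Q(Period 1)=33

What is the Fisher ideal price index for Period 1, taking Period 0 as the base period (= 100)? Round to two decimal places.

92.74

Laspeyres component (base-period weights):
ΣP(Period 1)Q(Period 0) = 3.51×146 + 13.29×42 + 8.77×31 = 512.46 + 558.18 + 271.87 = 1342.51
ΣP(Period 0)Q(Period 0) = 3.53×146 + 17.25×42 + 7.31×31 = 515.38 + 724.5 + 226.61 = 1466.49
L = 1342.51 / 1466.49 × 100 = 91.5458
Paasche component (current-period weights):
ΣP(Period 1)Q(Period 1) = 3.51×188 + 13.29×34 + 8.77×33 = 659.88 + 451.86 + 289.41 = 1401.15
ΣP(Period 0)Q(Period 1) = 3.53×188 + 17.25×34 + 7.31×33 = 663.64 + 586.5 + 241.23 = 1491.37
P = 1401.15 / 1491.37 × 100 = 93.9505
Fisher = √(L × P) = √(91.5458 × 93.9505) = 92.7404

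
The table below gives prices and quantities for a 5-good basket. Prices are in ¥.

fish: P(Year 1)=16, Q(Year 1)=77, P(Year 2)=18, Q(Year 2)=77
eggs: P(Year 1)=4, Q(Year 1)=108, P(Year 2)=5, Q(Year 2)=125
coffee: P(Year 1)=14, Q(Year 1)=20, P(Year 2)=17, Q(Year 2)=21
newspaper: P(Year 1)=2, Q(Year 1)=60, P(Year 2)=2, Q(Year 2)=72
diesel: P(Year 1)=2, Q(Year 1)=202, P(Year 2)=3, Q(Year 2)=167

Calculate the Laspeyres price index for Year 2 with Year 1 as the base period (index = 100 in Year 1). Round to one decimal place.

Laspeyres price index uses base-period quantities as weights.
ΣP(Year 2)·Q(Year 1) = 18×77 + 5×108 + 17×20 + 2×60 + 3×202 = 1386 + 540 + 340 + 120 + 606 = 2992
ΣP(Year 1)·Q(Year 1) = 16×77 + 4×108 + 14×20 + 2×60 + 2×202 = 1232 + 432 + 280 + 120 + 404 = 2468
Index = 2992 / 2468 × 100 = 121.2318

121.2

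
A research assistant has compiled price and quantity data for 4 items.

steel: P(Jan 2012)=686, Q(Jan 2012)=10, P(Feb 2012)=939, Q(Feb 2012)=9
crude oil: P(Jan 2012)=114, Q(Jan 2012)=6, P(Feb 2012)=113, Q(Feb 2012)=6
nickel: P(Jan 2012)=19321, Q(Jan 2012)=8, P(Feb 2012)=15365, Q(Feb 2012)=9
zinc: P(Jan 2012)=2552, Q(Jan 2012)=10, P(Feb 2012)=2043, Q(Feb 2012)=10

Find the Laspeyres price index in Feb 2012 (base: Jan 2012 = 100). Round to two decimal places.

81.77

Laspeyres price index uses base-period quantities as weights.
ΣP(Feb 2012)·Q(Jan 2012) = 939×10 + 113×6 + 15365×8 + 2043×10 = 9390 + 678 + 122920 + 20430 = 153418
ΣP(Jan 2012)·Q(Jan 2012) = 686×10 + 114×6 + 19321×8 + 2552×10 = 6860 + 684 + 154568 + 25520 = 187632
Index = 153418 / 187632 × 100 = 81.7654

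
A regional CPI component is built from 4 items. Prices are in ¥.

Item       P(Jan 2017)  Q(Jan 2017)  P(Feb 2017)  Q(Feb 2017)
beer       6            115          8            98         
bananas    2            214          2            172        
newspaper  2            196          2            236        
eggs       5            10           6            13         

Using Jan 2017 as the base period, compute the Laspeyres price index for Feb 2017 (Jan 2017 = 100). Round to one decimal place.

115.4

Laspeyres price index uses base-period quantities as weights.
ΣP(Feb 2017)·Q(Jan 2017) = 8×115 + 2×214 + 2×196 + 6×10 = 920 + 428 + 392 + 60 = 1800
ΣP(Jan 2017)·Q(Jan 2017) = 6×115 + 2×214 + 2×196 + 5×10 = 690 + 428 + 392 + 50 = 1560
Index = 1800 / 1560 × 100 = 115.3846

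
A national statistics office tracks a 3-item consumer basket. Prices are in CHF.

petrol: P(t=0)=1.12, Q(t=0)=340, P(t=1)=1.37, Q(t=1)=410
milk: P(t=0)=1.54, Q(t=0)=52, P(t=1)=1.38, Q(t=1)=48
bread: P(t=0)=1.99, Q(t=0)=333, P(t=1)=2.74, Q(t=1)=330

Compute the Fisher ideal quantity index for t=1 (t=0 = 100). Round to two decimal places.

Laspeyres component (base-period weights):
ΣP(t=0)Q(t=1) = 1.12×410 + 1.54×48 + 1.99×330 = 459.2 + 73.92 + 656.7 = 1189.82
ΣP(t=0)Q(t=0) = 1.12×340 + 1.54×52 + 1.99×333 = 380.8 + 80.08 + 662.67 = 1123.55
L = 1189.82 / 1123.55 × 100 = 105.8983
Paasche component (current-period weights):
ΣP(t=1)Q(t=1) = 1.37×410 + 1.38×48 + 2.74×330 = 561.7 + 66.24 + 904.2 = 1532.14
ΣP(t=1)Q(t=0) = 1.37×340 + 1.38×52 + 2.74×333 = 465.8 + 71.76 + 912.42 = 1449.98
P = 1532.14 / 1449.98 × 100 = 105.6663
Fisher = √(L × P) = √(105.8983 × 105.6663) = 105.7822

105.78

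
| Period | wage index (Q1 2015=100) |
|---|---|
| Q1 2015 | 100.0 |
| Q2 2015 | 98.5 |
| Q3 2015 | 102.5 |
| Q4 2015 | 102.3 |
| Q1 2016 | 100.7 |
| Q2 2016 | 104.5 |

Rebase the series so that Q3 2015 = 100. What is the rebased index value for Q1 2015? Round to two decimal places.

97.56

Rebased(Q1 2015) = 100.0 / 102.5 × 100 = 97.5610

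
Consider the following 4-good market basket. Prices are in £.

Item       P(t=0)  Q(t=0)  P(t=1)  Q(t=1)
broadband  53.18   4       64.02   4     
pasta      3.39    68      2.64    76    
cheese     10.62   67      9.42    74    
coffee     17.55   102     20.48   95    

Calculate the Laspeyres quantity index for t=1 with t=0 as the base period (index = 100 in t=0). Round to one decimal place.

99.3

Laspeyres quantity index uses base-period prices as weights.
ΣP(t=0)·Q(t=1) = 53.18×4 + 3.39×76 + 10.62×74 + 17.55×95 = 212.72 + 257.64 + 785.88 + 1667.25 = 2923.49
ΣP(t=0)·Q(t=0) = 53.18×4 + 3.39×68 + 10.62×67 + 17.55×102 = 212.72 + 230.52 + 711.54 + 1790.1 = 2944.88
Index = 2923.49 / 2944.88 × 100 = 99.2737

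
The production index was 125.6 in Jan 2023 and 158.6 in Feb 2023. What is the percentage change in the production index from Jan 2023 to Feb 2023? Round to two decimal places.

26.27%

Change = (158.6 − 125.6) / 125.6 × 100
       = 33.0 / 125.6 × 100 = 26.2739%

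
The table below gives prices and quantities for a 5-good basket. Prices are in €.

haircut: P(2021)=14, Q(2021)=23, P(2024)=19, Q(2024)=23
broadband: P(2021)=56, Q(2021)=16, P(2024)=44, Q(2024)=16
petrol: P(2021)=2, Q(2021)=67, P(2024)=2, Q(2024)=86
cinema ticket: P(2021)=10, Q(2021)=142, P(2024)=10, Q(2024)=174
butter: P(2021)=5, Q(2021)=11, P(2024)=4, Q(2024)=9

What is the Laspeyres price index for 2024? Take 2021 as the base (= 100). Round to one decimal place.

Laspeyres price index uses base-period quantities as weights.
ΣP(2024)·Q(2021) = 19×23 + 44×16 + 2×67 + 10×142 + 4×11 = 437 + 704 + 134 + 1420 + 44 = 2739
ΣP(2021)·Q(2021) = 14×23 + 56×16 + 2×67 + 10×142 + 5×11 = 322 + 896 + 134 + 1420 + 55 = 2827
Index = 2739 / 2827 × 100 = 96.8872

96.9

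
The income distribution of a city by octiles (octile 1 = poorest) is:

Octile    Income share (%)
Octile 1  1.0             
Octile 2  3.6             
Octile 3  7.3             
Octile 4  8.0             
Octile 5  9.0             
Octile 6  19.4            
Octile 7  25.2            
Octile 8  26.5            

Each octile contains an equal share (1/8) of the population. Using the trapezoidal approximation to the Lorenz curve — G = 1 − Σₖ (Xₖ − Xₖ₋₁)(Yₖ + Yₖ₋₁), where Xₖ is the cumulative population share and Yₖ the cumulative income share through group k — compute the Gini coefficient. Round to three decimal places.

Cumulative income shares Yₖ: 0.0100, 0.0460, 0.1190, 0.1990, 0.2890, 0.4830, 0.7350, 1.0000
Σ (Xₖ−Xₖ₋₁)(Yₖ+Yₖ₋₁) = (1/8)(0.0100+0.0000) + (1/8)(0.0460+0.0100) + (1/8)(0.1190+0.0460) + (1/8)(0.1990+0.1190) + (1/8)(0.2890+0.1990) + (1/8)(0.4830+0.2890) + (1/8)(0.7350+0.4830) + (1/8)(1.0000+0.7350)
  = 0.0013 + 0.0070 + 0.0206 + 0.0398 + 0.0610 + 0.0965 + 0.1522 + 0.2169 = 0.5952
G = 1 − 0.5952 = 0.4048

0.405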